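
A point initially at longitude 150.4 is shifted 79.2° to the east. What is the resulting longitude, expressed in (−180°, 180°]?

-130.4°

Start at +150.4°; shift +79.2° → +229.6°.
+229.6° lies outside (−180°, 180°]; subtract 360° → -130.4°.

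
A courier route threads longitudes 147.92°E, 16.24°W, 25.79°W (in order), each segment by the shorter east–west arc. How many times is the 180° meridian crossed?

0

Leg 1: +147.92° → -16.24°, shortest Δλ = -164.16° (west) — does not cross 180°.
Leg 2: -16.24° → -25.79°, shortest Δλ = -9.55° (west) — does not cross 180°.
Total crossings: 0.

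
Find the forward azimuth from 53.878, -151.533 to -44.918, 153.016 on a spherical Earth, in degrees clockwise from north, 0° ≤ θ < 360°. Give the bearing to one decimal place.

Δλ = 153.016 − -151.533 = 304.549°; wrapped into (−180°, 180°]: -55.451°.
θ = atan2( sin Δλ · cos φ₂ , cos φ₁ · sin φ₂ − sin φ₁ · cos φ₂ · cos Δλ )
  = atan2(-0.58324, -0.74063) = -141.780° → normalised to [0°, 360°): 218.220°.

218.2°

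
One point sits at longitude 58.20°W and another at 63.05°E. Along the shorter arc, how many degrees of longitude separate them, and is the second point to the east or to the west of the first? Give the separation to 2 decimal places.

121.25° east

Raw difference: 63.05 − -58.20 = 121.25°.
Normalise into (−180°, 180°]: 121.25° stays 121.25°.
Positive ⇒ the second point lies to the east; separation 121.25°.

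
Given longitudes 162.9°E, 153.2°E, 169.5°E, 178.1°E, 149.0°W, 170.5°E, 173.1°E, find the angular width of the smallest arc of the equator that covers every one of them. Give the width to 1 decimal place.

Sort the longitudes: -149.0°, +153.2°, +162.9°, +169.5°, +170.5°, +173.1°, +178.1°.
Eastward gaps between consecutive values (wrapping around): 302.2°, 9.7°, 6.6°, 1.0°, 2.6°, 5.0°, 32.9°.
Largest gap = 302.2° ⇒ minimal covering band is its complement: 360° − 302.2° = 57.8°.
Band runs from +153.2° eastward to -149.0°, crossing the antimeridian.

57.8°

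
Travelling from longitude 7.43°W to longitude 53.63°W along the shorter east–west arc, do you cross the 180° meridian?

No

Signed shortest Δλ = ((-53.63 − -7.43 + 180) mod 360) − 180 = -46.2°.
Going west by 46.2° from -7.43° reaches -53.63° without touching 180°.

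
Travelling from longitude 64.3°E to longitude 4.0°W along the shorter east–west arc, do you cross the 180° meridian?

No

Signed shortest Δλ = ((-4.0 − 64.3 + 180) mod 360) − 180 = -68.3°.
Going west by 68.3° from +64.3° reaches -4.0° without touching 180°.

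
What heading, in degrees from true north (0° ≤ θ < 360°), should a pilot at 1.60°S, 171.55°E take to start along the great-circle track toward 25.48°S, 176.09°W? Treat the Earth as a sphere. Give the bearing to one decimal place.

Δλ = -176.09 − 171.55 = -347.64°; wrapped into (−180°, 180°]: 12.36°.
θ = atan2( sin Δλ · cos φ₂ , cos φ₁ · sin φ₂ − sin φ₁ · cos φ₂ · cos Δλ )
  = atan2(0.19323, -0.40541) = 154.516° → normalised to [0°, 360°): 154.516°.

154.5°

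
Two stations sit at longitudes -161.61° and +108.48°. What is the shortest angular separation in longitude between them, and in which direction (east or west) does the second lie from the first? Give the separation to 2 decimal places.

Raw difference: 108.48 − -161.61 = 270.09°.
Normalise into (−180°, 180°]: 270.09° − 360° = -89.91°.
Negative ⇒ the second point lies to the west; separation 89.91°.

89.91° west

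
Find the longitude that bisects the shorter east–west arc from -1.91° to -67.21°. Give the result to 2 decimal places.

Signed shortest Δλ from -1.91° to -67.21° is -65.30°.
Midpoint longitude = -1.91° + (-65.30°)/2 = -1.91° − 32.65° = -34.56°.

-34.56°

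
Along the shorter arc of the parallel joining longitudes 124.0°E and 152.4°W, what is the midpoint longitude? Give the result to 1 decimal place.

165.8°E

Signed shortest Δλ from +124.0° to -152.4° is +83.6°.
Midpoint longitude = +124.0° + (+83.6°)/2 = +124.0° + 41.8° = +165.8°.
(The naïve average (+124.0 + -152.4)/2 = -14.2° is on the wrong side of the globe.)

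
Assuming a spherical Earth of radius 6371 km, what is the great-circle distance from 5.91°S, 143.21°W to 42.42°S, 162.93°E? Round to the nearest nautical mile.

3592 nmi

Δλ = 162.93 − -143.21 = 306.14°; wrapped into (−180°, 180°]: -53.86°.
Δφ = -42.42 − -5.91 = -36.51°.
a = sin²(Δφ/2) + cos φ₁ · cos φ₂ · sin²(Δλ/2) = 0.248742.
c = 2·atan2(√a, √(1−a)) = 1.04429 rad → d = 6371·c ≈ 6653.17 km ≈ 3592.43 nmi.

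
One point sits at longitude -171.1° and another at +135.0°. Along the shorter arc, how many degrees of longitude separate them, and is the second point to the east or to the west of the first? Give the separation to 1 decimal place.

53.9° west

Raw difference: 135.0 − -171.1 = 306.1°.
Normalise into (−180°, 180°]: 306.1° − 360° = -53.9°.
Negative ⇒ the second point lies to the west; separation 53.9°.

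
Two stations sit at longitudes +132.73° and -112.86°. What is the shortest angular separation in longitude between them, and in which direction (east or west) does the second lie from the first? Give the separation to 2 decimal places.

Raw difference: -112.86 − 132.73 = -245.59°.
Normalise into (−180°, 180°]: -245.59° + 360° = 114.41°.
Positive ⇒ the second point lies to the east; separation 114.41°.

114.41° east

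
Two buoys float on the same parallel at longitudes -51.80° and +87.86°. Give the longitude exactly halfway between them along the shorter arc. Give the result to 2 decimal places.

Signed shortest Δλ from -51.80° to +87.86° is +139.66°.
Midpoint longitude = -51.80° + (+139.66°)/2 = -51.80° + 69.83° = +18.03°.

+18.03°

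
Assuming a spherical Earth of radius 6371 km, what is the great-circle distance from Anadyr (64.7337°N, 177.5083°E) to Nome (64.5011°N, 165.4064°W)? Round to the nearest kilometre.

812 km

Δλ = -165.4064 − 177.5083 = -342.9147°; wrapped into (−180°, 180°]: 17.0853°.
Δφ = 64.5011 − 64.7337 = -0.2326°.
a = sin²(Δφ/2) + cos φ₁ · cos φ₂ · sin²(Δλ/2) = 0.004059.
c = 2·atan2(√a, √(1−a)) = 0.12750 rad → d = 6371·c ≈ 812.31 km.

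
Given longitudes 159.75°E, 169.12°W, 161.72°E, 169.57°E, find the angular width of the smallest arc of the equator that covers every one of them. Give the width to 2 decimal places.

31.13°

Sort the longitudes: -169.12°, +159.75°, +161.72°, +169.57°.
Eastward gaps between consecutive values (wrapping around): 328.87°, 1.97°, 7.85°, 21.31°.
Largest gap = 328.87° ⇒ minimal covering band is its complement: 360° − 328.87° = 31.13°.
Band runs from +159.75° eastward to -169.12°, crossing the antimeridian.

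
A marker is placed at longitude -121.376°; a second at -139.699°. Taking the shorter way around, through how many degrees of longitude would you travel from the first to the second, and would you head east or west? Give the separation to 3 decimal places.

Raw difference: -139.699 − -121.376 = -18.323°.
Normalise into (−180°, 180°]: -18.323° stays -18.323°.
Negative ⇒ the second point lies to the west; separation 18.323°.

18.323° west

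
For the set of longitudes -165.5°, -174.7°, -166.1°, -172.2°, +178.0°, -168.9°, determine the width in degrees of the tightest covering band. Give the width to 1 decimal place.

16.5°

Sort the longitudes: -174.7°, -172.2°, -168.9°, -166.1°, -165.5°, +178.0°.
Eastward gaps between consecutive values (wrapping around): 2.5°, 3.3°, 2.8°, 0.6°, 343.5°, 7.3°.
Largest gap = 343.5° ⇒ minimal covering band is its complement: 360° − 343.5° = 16.5°.
Band runs from +178.0° eastward to -165.5°, crossing the antimeridian.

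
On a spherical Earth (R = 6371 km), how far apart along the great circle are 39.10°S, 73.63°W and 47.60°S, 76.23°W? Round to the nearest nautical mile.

523 nmi

Δλ = -76.23 − -73.63 = -2.60°.
Δφ = -47.60 − -39.10 = -8.50°.
a = sin²(Δφ/2) + cos φ₁ · cos φ₂ · sin²(Δλ/2) = 0.005761.
c = 2·atan2(√a, √(1−a)) = 0.15195 rad → d = 6371·c ≈ 968.10 km ≈ 522.73 nmi.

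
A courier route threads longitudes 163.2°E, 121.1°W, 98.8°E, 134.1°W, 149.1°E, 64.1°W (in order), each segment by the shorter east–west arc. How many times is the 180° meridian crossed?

5

Leg 1: +163.2° → -121.1°, shortest Δλ = 75.7° (east) — crosses 180°.
Leg 2: -121.1° → +98.8°, shortest Δλ = -140.1° (west) — crosses 180°.
Leg 3: +98.8° → -134.1°, shortest Δλ = 127.1° (east) — crosses 180°.
Leg 4: -134.1° → +149.1°, shortest Δλ = -76.8° (west) — crosses 180°.
Leg 5: +149.1° → -64.1°, shortest Δλ = 146.8° (east) — crosses 180°.
Total crossings: 5.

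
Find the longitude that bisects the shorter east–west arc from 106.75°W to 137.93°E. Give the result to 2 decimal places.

Signed shortest Δλ from -106.75° to +137.93° is -115.32°.
Midpoint longitude = -106.75° + (-115.32°)/2 = -106.75° − 57.66° = -164.41°.
(The naïve average (-106.75 + +137.93)/2 = 15.59° is on the wrong side of the globe.)

164.41°W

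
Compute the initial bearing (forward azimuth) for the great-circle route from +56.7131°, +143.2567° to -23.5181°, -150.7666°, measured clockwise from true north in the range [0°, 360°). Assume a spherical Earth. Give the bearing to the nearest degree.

122°

Δλ = -150.7666 − 143.2567 = -294.0233°; wrapped into (−180°, 180°]: 65.9767°.
θ = atan2( sin Δλ · cos φ₂ , cos φ₁ · sin φ₂ − sin φ₁ · cos φ₂ · cos Δλ )
  = atan2(0.83751, -0.53105) = 122.378° → normalised to [0°, 360°): 122.378°.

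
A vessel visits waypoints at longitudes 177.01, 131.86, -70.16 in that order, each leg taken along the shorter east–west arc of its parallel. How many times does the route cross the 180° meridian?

Leg 1: +177.01° → +131.86°, shortest Δλ = -45.15° (west) — does not cross 180°.
Leg 2: +131.86° → -70.16°, shortest Δλ = 157.98° (east) — crosses 180°.
Total crossings: 1.

1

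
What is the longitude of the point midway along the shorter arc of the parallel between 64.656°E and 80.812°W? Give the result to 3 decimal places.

Signed shortest Δλ from +64.656° to -80.812° is -145.468°.
Midpoint longitude = +64.656° + (-145.468°)/2 = +64.656° − 72.734° = -8.078°.

8.078°W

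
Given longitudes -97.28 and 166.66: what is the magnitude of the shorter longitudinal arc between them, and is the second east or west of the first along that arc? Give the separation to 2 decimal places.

Raw difference: 166.66 − -97.28 = 263.94°.
Normalise into (−180°, 180°]: 263.94° − 360° = -96.06°.
Negative ⇒ the second point lies to the west; separation 96.06°.

96.06° west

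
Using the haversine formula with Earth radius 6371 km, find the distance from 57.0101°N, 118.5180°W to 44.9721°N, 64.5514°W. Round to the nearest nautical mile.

2100 nmi

Δλ = -64.5514 − -118.5180 = 53.9666°.
Δφ = 44.9721 − 57.0101 = -12.0380°.
a = sin²(Δφ/2) + cos φ₁ · cos φ₂ · sin²(Δλ/2) = 0.090297.
c = 2·atan2(√a, √(1−a)) = 0.61042 rad → d = 6371·c ≈ 3889.00 km ≈ 2099.89 nmi.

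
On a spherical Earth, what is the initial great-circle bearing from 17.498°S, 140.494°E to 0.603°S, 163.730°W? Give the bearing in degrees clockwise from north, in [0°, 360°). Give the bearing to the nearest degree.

79°

Δλ = -163.730 − 140.494 = -304.224°; wrapped into (−180°, 180°]: 55.776°.
θ = atan2( sin Δλ · cos φ₂ , cos φ₁ · sin φ₂ − sin φ₁ · cos φ₂ · cos Δλ )
  = atan2(0.82680, 0.15906) = 79.110° → normalised to [0°, 360°): 79.110°.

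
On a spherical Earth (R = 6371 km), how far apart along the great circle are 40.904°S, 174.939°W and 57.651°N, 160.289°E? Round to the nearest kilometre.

11199 km

Δλ = 160.289 − -174.939 = 335.228°; wrapped into (−180°, 180°]: -24.772°.
Δφ = 57.651 − -40.904 = 98.555°.
a = sin²(Δφ/2) + cos φ₁ · cos φ₂ · sin²(Δλ/2) = 0.592986.
c = 2·atan2(√a, √(1−a)) = 1.75786 rad → d = 6371·c ≈ 11199.31 km.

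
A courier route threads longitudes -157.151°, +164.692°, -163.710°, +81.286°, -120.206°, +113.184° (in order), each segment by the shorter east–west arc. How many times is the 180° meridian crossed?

Leg 1: -157.151° → +164.692°, shortest Δλ = -38.157° (west) — crosses 180°.
Leg 2: +164.692° → -163.710°, shortest Δλ = 31.598° (east) — crosses 180°.
Leg 3: -163.710° → +81.286°, shortest Δλ = -115.004° (west) — crosses 180°.
Leg 4: +81.286° → -120.206°, shortest Δλ = 158.508° (east) — crosses 180°.
Leg 5: -120.206° → +113.184°, shortest Δλ = -126.61° (west) — crosses 180°.
Total crossings: 5.

5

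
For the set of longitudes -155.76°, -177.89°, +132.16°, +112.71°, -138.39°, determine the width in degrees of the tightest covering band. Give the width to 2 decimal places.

Sort the longitudes: -177.89°, -155.76°, -138.39°, +112.71°, +132.16°.
Eastward gaps between consecutive values (wrapping around): 22.13°, 17.37°, 251.10°, 19.45°, 49.95°.
Largest gap = 251.10° ⇒ minimal covering band is its complement: 360° − 251.10° = 108.90°.
Band runs from +112.71° eastward to -138.39°, crossing the antimeridian.

108.90°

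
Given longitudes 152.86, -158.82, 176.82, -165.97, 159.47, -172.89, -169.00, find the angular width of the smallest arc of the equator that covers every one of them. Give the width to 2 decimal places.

48.32°

Sort the longitudes: -172.89°, -169.00°, -165.97°, -158.82°, +152.86°, +159.47°, +176.82°.
Eastward gaps between consecutive values (wrapping around): 3.89°, 3.03°, 7.15°, 311.68°, 6.61°, 17.35°, 10.29°.
Largest gap = 311.68° ⇒ minimal covering band is its complement: 360° − 311.68° = 48.32°.
Band runs from +152.86° eastward to -158.82°, crossing the antimeridian.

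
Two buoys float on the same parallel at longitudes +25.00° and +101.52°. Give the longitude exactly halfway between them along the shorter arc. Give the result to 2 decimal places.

Signed shortest Δλ from +25.00° to +101.52° is +76.52°.
Midpoint longitude = +25.00° + (+76.52°)/2 = +25.00° + 38.26° = +63.26°.

+63.26°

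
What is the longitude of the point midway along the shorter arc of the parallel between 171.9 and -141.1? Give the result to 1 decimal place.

Signed shortest Δλ from +171.9° to -141.1° is +47.0°.
Midpoint longitude = +171.9° + (+47.0°)/2 = +171.9° + 23.5° = +195.4°.
Normalise into (−180°, 180°]: -164.6°.
(The naïve average (+171.9 + -141.1)/2 = 15.4° is on the wrong side of the globe.)

-164.6°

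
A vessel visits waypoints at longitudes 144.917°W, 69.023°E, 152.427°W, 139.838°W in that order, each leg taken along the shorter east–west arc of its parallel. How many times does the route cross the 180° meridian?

Leg 1: -144.917° → +69.023°, shortest Δλ = -146.06° (west) — crosses 180°.
Leg 2: +69.023° → -152.427°, shortest Δλ = 138.55° (east) — crosses 180°.
Leg 3: -152.427° → -139.838°, shortest Δλ = 12.589° (east) — does not cross 180°.
Total crossings: 2.

2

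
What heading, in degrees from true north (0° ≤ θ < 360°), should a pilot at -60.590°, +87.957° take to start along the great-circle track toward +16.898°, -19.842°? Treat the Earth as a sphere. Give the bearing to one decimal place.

263.0°

Δλ = -19.842 − 87.957 = -107.799°.
θ = atan2( sin Δλ · cos φ₂ , cos φ₁ · sin φ₂ − sin φ₁ · cos φ₂ · cos Δλ )
  = atan2(-0.91103, -0.11205) = -97.012° → normalised to [0°, 360°): 262.988°.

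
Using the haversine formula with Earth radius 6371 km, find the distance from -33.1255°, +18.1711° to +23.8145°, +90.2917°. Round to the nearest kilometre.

Δλ = 90.2917 − 18.1711 = 72.1206°.
Δφ = 23.8145 − -33.1255 = 56.9400°.
a = sin²(Δφ/2) + cos φ₁ · cos φ₂ · sin²(Δλ/2) = 0.492714.
c = 2·atan2(√a, √(1−a)) = 1.55622 rad → d = 6371·c ≈ 9914.70 km.

9915 km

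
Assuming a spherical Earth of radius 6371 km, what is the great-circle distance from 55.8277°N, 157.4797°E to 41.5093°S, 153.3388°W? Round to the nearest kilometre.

Δλ = -153.3388 − 157.4797 = -310.8185°; wrapped into (−180°, 180°]: 49.1815°.
Δφ = -41.5093 − 55.8277 = -97.3370°.
a = sin²(Δφ/2) + cos φ₁ · cos φ₂ · sin²(Δλ/2) = 0.636690.
c = 2·atan2(√a, √(1−a)) = 1.84770 rad → d = 6371·c ≈ 11771.70 km.

11772 km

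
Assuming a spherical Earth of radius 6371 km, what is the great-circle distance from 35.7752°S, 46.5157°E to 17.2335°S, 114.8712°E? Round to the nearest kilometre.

Δλ = 114.8712 − 46.5157 = 68.3555°.
Δφ = -17.2335 − -35.7752 = 18.5417°.
a = sin²(Δφ/2) + cos φ₁ · cos φ₂ · sin²(Δλ/2) = 0.270492.
c = 2·atan2(√a, √(1−a)) = 1.09391 rad → d = 6371·c ≈ 6969.29 km.

6969 km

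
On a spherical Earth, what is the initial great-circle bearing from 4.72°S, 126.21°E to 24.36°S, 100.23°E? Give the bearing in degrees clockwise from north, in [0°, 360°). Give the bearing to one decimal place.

229.3°

Δλ = 100.23 − 126.21 = -25.98°.
θ = atan2( sin Δλ · cos φ₂ , cos φ₁ · sin φ₂ − sin φ₁ · cos φ₂ · cos Δλ )
  = atan2(-0.39906, -0.34368) = -130.736° → normalised to [0°, 360°): 229.264°.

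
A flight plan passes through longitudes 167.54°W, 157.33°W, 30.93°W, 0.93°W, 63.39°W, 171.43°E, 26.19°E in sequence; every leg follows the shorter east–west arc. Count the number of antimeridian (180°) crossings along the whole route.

1

Leg 1: -167.54° → -157.33°, shortest Δλ = 10.21° (east) — does not cross 180°.
Leg 2: -157.33° → -30.93°, shortest Δλ = 126.4° (east) — does not cross 180°.
Leg 3: -30.93° → -0.93°, shortest Δλ = 30.0° (east) — does not cross 180°.
Leg 4: -0.93° → -63.39°, shortest Δλ = -62.46° (west) — does not cross 180°.
Leg 5: -63.39° → +171.43°, shortest Δλ = -125.18° (west) — crosses 180°.
Leg 6: +171.43° → +26.19°, shortest Δλ = -145.24° (west) — does not cross 180°.
Total crossings: 1.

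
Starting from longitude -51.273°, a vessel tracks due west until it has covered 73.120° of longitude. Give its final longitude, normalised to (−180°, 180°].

Start at -51.273°; shift −73.120° → -124.393°.
-124.393° already lies in (−180°, 180°].

-124.393°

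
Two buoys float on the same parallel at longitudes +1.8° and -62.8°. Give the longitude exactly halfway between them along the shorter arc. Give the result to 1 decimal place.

-30.5°

Signed shortest Δλ from +1.8° to -62.8° is -64.6°.
Midpoint longitude = +1.8° + (-64.6°)/2 = +1.8° − 32.3° = -30.5°.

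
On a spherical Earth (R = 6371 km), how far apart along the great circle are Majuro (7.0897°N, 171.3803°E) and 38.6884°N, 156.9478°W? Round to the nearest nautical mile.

2556 nmi

Δλ = -156.9478 − 171.3803 = -328.3281°; wrapped into (−180°, 180°]: 31.6719°.
Δφ = 38.6884 − 7.0897 = 31.5987°.
a = sin²(Δφ/2) + cos φ₁ · cos φ₂ · sin²(Δλ/2) = 0.131811.
c = 2·atan2(√a, √(1−a)) = 0.74309 rad → d = 6371·c ≈ 4734.26 km ≈ 2556.29 nmi.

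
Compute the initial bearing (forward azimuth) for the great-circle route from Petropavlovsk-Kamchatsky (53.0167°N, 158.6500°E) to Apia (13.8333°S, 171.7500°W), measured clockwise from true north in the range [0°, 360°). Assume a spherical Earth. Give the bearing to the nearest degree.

Δλ = -171.7500 − 158.6500 = -330.4000°; wrapped into (−180°, 180°]: 29.6000°.
θ = atan2( sin Δλ · cos φ₂ , cos φ₁ · sin φ₂ − sin φ₁ · cos φ₂ · cos Δλ )
  = atan2(0.47962, -0.81825) = 149.624° → normalised to [0°, 360°): 149.624°.

150°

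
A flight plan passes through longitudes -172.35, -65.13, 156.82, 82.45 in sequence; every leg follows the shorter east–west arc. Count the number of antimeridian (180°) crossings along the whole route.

1

Leg 1: -172.35° → -65.13°, shortest Δλ = 107.22° (east) — does not cross 180°.
Leg 2: -65.13° → +156.82°, shortest Δλ = -138.05° (west) — crosses 180°.
Leg 3: +156.82° → +82.45°, shortest Δλ = -74.37° (west) — does not cross 180°.
Total crossings: 1.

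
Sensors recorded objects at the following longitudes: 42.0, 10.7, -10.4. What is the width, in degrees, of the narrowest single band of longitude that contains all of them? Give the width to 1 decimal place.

52.4°

Sort the longitudes: -10.4°, +10.7°, +42.0°.
Eastward gaps between consecutive values (wrapping around): 21.1°, 31.3°, 307.6°.
Largest gap = 307.6° ⇒ minimal covering band is its complement: 360° − 307.6° = 52.4°.
Band runs from -10.4° eastward to +42.0°.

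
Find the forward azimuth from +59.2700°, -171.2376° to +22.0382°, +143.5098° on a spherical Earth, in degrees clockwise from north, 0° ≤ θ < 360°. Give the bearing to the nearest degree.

Δλ = 143.5098 − -171.2376 = 314.7474°; wrapped into (−180°, 180°]: -45.2526°.
θ = atan2( sin Δλ · cos φ₂ , cos φ₁ · sin φ₂ − sin φ₁ · cos φ₂ · cos Δλ )
  = atan2(-0.65832, -0.36918) = -119.283° → normalised to [0°, 360°): 240.717°.

241°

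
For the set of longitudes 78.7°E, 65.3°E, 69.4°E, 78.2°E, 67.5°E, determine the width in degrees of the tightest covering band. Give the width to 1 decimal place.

13.4°

Sort the longitudes: +65.3°, +67.5°, +69.4°, +78.2°, +78.7°.
Eastward gaps between consecutive values (wrapping around): 2.2°, 1.9°, 8.8°, 0.5°, 346.6°.
Largest gap = 346.6° ⇒ minimal covering band is its complement: 360° − 346.6° = 13.4°.
Band runs from +65.3° eastward to +78.7°.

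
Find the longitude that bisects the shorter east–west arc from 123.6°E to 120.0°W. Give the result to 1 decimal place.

178.2°W

Signed shortest Δλ from +123.6° to -120.0° is +116.4°.
Midpoint longitude = +123.6° + (+116.4°)/2 = +123.6° + 58.2° = +181.8°.
Normalise into (−180°, 180°]: -178.2°.
(The naïve average (+123.6 + -120.0)/2 = 1.8° is on the wrong side of the globe.)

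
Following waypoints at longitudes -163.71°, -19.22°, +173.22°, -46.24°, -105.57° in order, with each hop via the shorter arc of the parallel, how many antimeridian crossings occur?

Leg 1: -163.71° → -19.22°, shortest Δλ = 144.49° (east) — does not cross 180°.
Leg 2: -19.22° → +173.22°, shortest Δλ = -167.56° (west) — crosses 180°.
Leg 3: +173.22° → -46.24°, shortest Δλ = 140.54° (east) — crosses 180°.
Leg 4: -46.24° → -105.57°, shortest Δλ = -59.33° (west) — does not cross 180°.
Total crossings: 2.

2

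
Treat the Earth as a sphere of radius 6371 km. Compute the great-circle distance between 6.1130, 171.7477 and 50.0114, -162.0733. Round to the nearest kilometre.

5457 km

Δλ = -162.0733 − 171.7477 = -333.8210°; wrapped into (−180°, 180°]: 26.1790°.
Δφ = 50.0114 − 6.1130 = 43.8984°.
a = sin²(Δφ/2) + cos φ₁ · cos φ₂ · sin²(Δλ/2) = 0.172488.
c = 2·atan2(√a, √(1−a)) = 0.85658 rad → d = 6371·c ≈ 5457.28 km.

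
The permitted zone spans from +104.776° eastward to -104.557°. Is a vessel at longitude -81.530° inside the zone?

Band width going east from +104.776° to -104.557°: ((-104.557 − 104.776) mod 360) = 150.667°.
Offset of -81.530° east of the west edge: ((-81.530 − 104.776) mod 360) = 173.694°.
173.694° > 150.667° ⇒ outside.

No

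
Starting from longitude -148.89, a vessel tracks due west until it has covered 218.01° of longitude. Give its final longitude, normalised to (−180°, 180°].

-6.90°

Start at -148.89°; shift −218.01° → -366.90°.
-366.90° lies outside (−180°, 180°]; add 360° → -6.90°.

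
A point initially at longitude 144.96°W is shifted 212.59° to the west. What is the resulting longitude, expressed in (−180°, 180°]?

2.45°E

Start at -144.96°; shift −212.59° → -357.55°.
-357.55° lies outside (−180°, 180°]; add 360° → +2.45°.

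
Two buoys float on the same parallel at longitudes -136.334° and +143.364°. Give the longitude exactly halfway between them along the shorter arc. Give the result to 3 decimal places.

-176.485°

Signed shortest Δλ from -136.334° to +143.364° is -80.302°.
Midpoint longitude = -136.334° + (-80.302°)/2 = -136.334° − 40.151° = -176.485°.
(The naïve average (-136.334 + +143.364)/2 = 3.515° is on the wrong side of the globe.)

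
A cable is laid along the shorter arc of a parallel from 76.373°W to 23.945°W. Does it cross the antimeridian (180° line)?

No

Signed shortest Δλ = ((-23.945 − -76.373 + 180) mod 360) − 180 = 52.428°.
Going east by 52.428° from -76.373° reaches -23.945° without touching 180°.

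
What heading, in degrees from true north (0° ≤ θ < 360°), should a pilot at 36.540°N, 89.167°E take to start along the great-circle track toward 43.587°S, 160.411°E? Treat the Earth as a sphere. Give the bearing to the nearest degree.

Δλ = 160.411 − 89.167 = 71.244°.
θ = atan2( sin Δλ · cos φ₂ , cos φ₁ · sin φ₂ − sin φ₁ · cos φ₂ · cos Δλ )
  = atan2(0.68586, -0.69260) = 135.280° → normalised to [0°, 360°): 135.280°.

135°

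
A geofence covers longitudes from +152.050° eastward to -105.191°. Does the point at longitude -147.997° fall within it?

Band width going east from +152.050° to -105.191°: ((-105.191 − 152.050) mod 360) = 102.759°.
Offset of -147.997° east of the west edge: ((-147.997 − 152.050) mod 360) = 59.953°.
59.953° ≤ 102.759° ⇒ inside.

Yes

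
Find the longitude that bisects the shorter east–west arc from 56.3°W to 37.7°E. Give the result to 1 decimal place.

Signed shortest Δλ from -56.3° to +37.7° is +94.0°.
Midpoint longitude = -56.3° + (+94.0°)/2 = -56.3° + 47.0° = -9.3°.

9.3°W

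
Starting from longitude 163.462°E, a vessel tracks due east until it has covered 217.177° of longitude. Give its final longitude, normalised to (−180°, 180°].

20.639°E

Start at +163.462°; shift +217.177° → +380.639°.
+380.639° lies outside (−180°, 180°]; subtract 360° → +20.639°.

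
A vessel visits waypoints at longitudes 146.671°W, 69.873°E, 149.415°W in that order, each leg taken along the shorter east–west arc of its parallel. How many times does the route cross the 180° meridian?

Leg 1: -146.671° → +69.873°, shortest Δλ = -143.456° (west) — crosses 180°.
Leg 2: +69.873° → -149.415°, shortest Δλ = 140.712° (east) — crosses 180°.
Total crossings: 2.

2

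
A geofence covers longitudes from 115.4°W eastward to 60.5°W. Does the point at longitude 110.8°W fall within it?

Band width going east from -115.4° to -60.5°: ((-60.5 − -115.4) mod 360) = 54.9°.
Offset of -110.8° east of the west edge: ((-110.8 − -115.4) mod 360) = 4.6°.
4.6° ≤ 54.9° ⇒ inside.

Yes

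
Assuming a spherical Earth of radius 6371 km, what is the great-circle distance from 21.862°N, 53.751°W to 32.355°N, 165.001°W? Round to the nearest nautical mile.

5696 nmi

Δλ = -165.001 − -53.751 = -111.250°.
Δφ = 32.355 − 21.862 = 10.493°.
a = sin²(Δφ/2) + cos φ₁ · cos φ₂ · sin²(Δλ/2) = 0.542435.
c = 2·atan2(√a, √(1−a)) = 1.65577 rad → d = 6371·c ≈ 10548.90 km ≈ 5695.95 nmi.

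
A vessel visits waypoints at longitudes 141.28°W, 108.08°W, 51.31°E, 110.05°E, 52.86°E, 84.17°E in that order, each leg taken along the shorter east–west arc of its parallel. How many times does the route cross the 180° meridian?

0

Leg 1: -141.28° → -108.08°, shortest Δλ = 33.2° (east) — does not cross 180°.
Leg 2: -108.08° → +51.31°, shortest Δλ = 159.39° (east) — does not cross 180°.
Leg 3: +51.31° → +110.05°, shortest Δλ = 58.74° (east) — does not cross 180°.
Leg 4: +110.05° → +52.86°, shortest Δλ = -57.19° (west) — does not cross 180°.
Leg 5: +52.86° → +84.17°, shortest Δλ = 31.31° (east) — does not cross 180°.
Total crossings: 0.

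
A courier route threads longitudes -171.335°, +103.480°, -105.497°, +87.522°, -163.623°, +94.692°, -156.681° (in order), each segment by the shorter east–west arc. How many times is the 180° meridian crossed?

Leg 1: -171.335° → +103.480°, shortest Δλ = -85.185° (west) — crosses 180°.
Leg 2: +103.480° → -105.497°, shortest Δλ = 151.023° (east) — crosses 180°.
Leg 3: -105.497° → +87.522°, shortest Δλ = -166.981° (west) — crosses 180°.
Leg 4: +87.522° → -163.623°, shortest Δλ = 108.855° (east) — crosses 180°.
Leg 5: -163.623° → +94.692°, shortest Δλ = -101.685° (west) — crosses 180°.
Leg 6: +94.692° → -156.681°, shortest Δλ = 108.627° (east) — crosses 180°.
Total crossings: 6.

6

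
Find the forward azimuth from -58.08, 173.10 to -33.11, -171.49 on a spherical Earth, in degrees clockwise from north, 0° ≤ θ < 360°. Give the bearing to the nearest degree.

29°

Δλ = -171.49 − 173.10 = -344.59°; wrapped into (−180°, 180°]: 15.41°.
θ = atan2( sin Δλ · cos φ₂ , cos φ₁ · sin φ₂ − sin φ₁ · cos φ₂ · cos Δλ )
  = atan2(0.22258, 0.39658) = 29.303° → normalised to [0°, 360°): 29.303°.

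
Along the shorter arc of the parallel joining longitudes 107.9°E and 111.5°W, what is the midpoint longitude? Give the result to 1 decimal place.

Signed shortest Δλ from +107.9° to -111.5° is +140.6°.
Midpoint longitude = +107.9° + (+140.6°)/2 = +107.9° + 70.3° = +178.2°.
(The naïve average (+107.9 + -111.5)/2 = -1.8° is on the wrong side of the globe.)

178.2°E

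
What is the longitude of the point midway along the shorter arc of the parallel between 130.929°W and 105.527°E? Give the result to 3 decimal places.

167.299°E

Signed shortest Δλ from -130.929° to +105.527° is -123.544°.
Midpoint longitude = -130.929° + (-123.544°)/2 = -130.929° − 61.772° = -192.701°.
Normalise into (−180°, 180°]: +167.299°.
(The naïve average (-130.929 + +105.527)/2 = -12.701° is on the wrong side of the globe.)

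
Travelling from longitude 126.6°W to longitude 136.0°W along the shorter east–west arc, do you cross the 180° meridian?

No

Signed shortest Δλ = ((-136.0 − -126.6 + 180) mod 360) − 180 = -9.4°.
Going west by 9.4° from -126.6° reaches -136.0° without touching 180°.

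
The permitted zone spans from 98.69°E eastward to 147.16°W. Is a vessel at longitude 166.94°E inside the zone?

Band width going east from +98.69° to -147.16°: ((-147.16 − 98.69) mod 360) = 114.15°.
Offset of +166.94° east of the west edge: ((166.94 − 98.69) mod 360) = 68.25°.
68.25° ≤ 114.15° ⇒ inside.

Yes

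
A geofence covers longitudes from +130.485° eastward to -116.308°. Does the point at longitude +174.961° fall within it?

Band width going east from +130.485° to -116.308°: ((-116.308 − 130.485) mod 360) = 113.207°.
Offset of +174.961° east of the west edge: ((174.961 − 130.485) mod 360) = 44.476°.
44.476° ≤ 113.207° ⇒ inside.

Yes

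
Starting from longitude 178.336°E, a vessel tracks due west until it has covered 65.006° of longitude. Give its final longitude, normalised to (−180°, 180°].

Start at +178.336°; shift −65.006° → +113.330°.
+113.330° already lies in (−180°, 180°].

113.330°E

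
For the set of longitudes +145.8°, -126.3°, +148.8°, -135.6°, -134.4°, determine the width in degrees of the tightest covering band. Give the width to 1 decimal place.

87.9°

Sort the longitudes: -135.6°, -134.4°, -126.3°, +145.8°, +148.8°.
Eastward gaps between consecutive values (wrapping around): 1.2°, 8.1°, 272.1°, 3.0°, 75.6°.
Largest gap = 272.1° ⇒ minimal covering band is its complement: 360° − 272.1° = 87.9°.
Band runs from +145.8° eastward to -126.3°, crossing the antimeridian.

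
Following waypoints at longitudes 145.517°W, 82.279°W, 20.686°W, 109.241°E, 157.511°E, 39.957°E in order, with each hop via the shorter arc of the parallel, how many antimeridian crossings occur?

0

Leg 1: -145.517° → -82.279°, shortest Δλ = 63.238° (east) — does not cross 180°.
Leg 2: -82.279° → -20.686°, shortest Δλ = 61.593° (east) — does not cross 180°.
Leg 3: -20.686° → +109.241°, shortest Δλ = 129.927° (east) — does not cross 180°.
Leg 4: +109.241° → +157.511°, shortest Δλ = 48.27° (east) — does not cross 180°.
Leg 5: +157.511° → +39.957°, shortest Δλ = -117.554° (west) — does not cross 180°.
Total crossings: 0.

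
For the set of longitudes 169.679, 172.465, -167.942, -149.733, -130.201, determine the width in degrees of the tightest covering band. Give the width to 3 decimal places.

Sort the longitudes: -167.942°, -149.733°, -130.201°, +169.679°, +172.465°.
Eastward gaps between consecutive values (wrapping around): 18.209°, 19.532°, 299.880°, 2.786°, 19.593°.
Largest gap = 299.880° ⇒ minimal covering band is its complement: 360° − 299.880° = 60.120°.
Band runs from +169.679° eastward to -130.201°, crossing the antimeridian.

60.120°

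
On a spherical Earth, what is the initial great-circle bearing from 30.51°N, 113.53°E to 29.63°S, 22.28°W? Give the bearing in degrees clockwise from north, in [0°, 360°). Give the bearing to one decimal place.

259.8°

Δλ = -22.28 − 113.53 = -135.81°.
θ = atan2( sin Δλ · cos φ₂ , cos φ₁ · sin φ₂ − sin φ₁ · cos φ₂ · cos Δλ )
  = atan2(-0.60589, -0.10952) = -100.246° → normalised to [0°, 360°): 259.754°.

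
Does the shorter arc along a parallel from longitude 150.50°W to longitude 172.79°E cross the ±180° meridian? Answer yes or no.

Yes

Naïve |172.79 − -150.50| = 323.29° > 180°, so the shorter arc goes the other way round — across 180°.
Signed shortest Δλ = ((172.79 − -150.50 + 180) mod 360) − 180 = -36.71°.
Going west by 36.71° from -150.50° passes through 180° before reaching +172.79°.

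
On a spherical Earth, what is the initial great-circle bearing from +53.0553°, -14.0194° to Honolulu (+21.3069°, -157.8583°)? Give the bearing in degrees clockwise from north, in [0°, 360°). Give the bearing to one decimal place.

Δλ = -157.8583 − -14.0194 = -143.8389°.
θ = atan2( sin Δλ · cos φ₂ , cos φ₁ · sin φ₂ − sin φ₁ · cos φ₂ · cos Δλ )
  = atan2(-0.54973, 0.81955) = -33.852° → normalised to [0°, 360°): 326.148°.

326.1°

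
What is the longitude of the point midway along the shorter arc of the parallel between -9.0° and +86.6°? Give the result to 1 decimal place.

Signed shortest Δλ from -9.0° to +86.6° is +95.6°.
Midpoint longitude = -9.0° + (+95.6°)/2 = -9.0° + 47.8° = +38.8°.

+38.8°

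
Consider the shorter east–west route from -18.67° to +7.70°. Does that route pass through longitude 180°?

Signed shortest Δλ = ((7.70 − -18.67 + 180) mod 360) − 180 = 26.37°.
Going east by 26.37° from -18.67° reaches +7.70° without touching 180°.

No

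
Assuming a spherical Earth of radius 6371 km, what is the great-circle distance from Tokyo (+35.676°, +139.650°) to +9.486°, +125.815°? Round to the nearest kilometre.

3232 km

Δλ = 125.815 − 139.650 = -13.835°.
Δφ = 9.486 − 35.676 = -26.190°.
a = sin²(Δφ/2) + cos φ₁ · cos φ₂ · sin²(Δλ/2) = 0.062955.
c = 2·atan2(√a, √(1−a)) = 0.50724 rad → d = 6371·c ≈ 3231.60 km.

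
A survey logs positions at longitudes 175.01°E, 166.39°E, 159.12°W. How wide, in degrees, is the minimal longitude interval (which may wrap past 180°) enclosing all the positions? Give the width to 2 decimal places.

34.49°

Sort the longitudes: -159.12°, +166.39°, +175.01°.
Eastward gaps between consecutive values (wrapping around): 325.51°, 8.62°, 25.87°.
Largest gap = 325.51° ⇒ minimal covering band is its complement: 360° − 325.51° = 34.49°.
Band runs from +166.39° eastward to -159.12°, crossing the antimeridian.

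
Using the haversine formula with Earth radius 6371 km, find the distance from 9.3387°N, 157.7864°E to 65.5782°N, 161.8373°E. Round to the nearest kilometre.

Δλ = 161.8373 − 157.7864 = 4.0509°.
Δφ = 65.5782 − 9.3387 = 56.2395°.
a = sin²(Δφ/2) + cos φ₁ · cos φ₂ · sin²(Δλ/2) = 0.222648.
c = 2·atan2(√a, √(1−a)) = 0.98279 rad → d = 6371·c ≈ 6261.35 km.

6261 km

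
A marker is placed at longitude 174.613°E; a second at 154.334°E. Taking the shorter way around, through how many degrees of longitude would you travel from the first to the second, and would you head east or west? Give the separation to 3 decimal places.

Raw difference: 154.334 − 174.613 = -20.279°.
Normalise into (−180°, 180°]: -20.279° stays -20.279°.
Negative ⇒ the second point lies to the west; separation 20.279°.

20.279° west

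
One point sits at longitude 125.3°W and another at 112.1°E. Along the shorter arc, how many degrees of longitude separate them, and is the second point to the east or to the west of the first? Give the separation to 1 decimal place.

122.6° west

Raw difference: 112.1 − -125.3 = 237.4°.
Normalise into (−180°, 180°]: 237.4° − 360° = -122.6°.
Negative ⇒ the second point lies to the west; separation 122.6°.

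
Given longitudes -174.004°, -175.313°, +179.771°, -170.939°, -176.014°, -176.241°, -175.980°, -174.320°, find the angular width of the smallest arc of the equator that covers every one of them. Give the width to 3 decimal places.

9.290°

Sort the longitudes: -176.241°, -176.014°, -175.980°, -175.313°, -174.320°, -174.004°, -170.939°, +179.771°.
Eastward gaps between consecutive values (wrapping around): 0.227°, 0.034°, 0.667°, 0.993°, 0.316°, 3.065°, 350.710°, 3.988°.
Largest gap = 350.710° ⇒ minimal covering band is its complement: 360° − 350.710° = 9.290°.
Band runs from +179.771° eastward to -170.939°, crossing the antimeridian.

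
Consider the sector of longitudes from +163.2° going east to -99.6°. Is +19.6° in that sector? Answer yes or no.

No

Band width going east from +163.2° to -99.6°: ((-99.6 − 163.2) mod 360) = 97.2°.
Offset of +19.6° east of the west edge: ((19.6 − 163.2) mod 360) = 216.4°.
216.4° > 97.2° ⇒ outside.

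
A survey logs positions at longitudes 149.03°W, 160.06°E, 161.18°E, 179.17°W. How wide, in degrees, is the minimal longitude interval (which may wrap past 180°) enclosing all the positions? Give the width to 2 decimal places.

Sort the longitudes: -179.17°, -149.03°, +160.06°, +161.18°.
Eastward gaps between consecutive values (wrapping around): 30.14°, 309.09°, 1.12°, 19.65°.
Largest gap = 309.09° ⇒ minimal covering band is its complement: 360° − 309.09° = 50.91°.
Band runs from +160.06° eastward to -149.03°, crossing the antimeridian.

50.91°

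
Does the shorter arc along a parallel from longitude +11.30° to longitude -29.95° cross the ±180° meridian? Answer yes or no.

Signed shortest Δλ = ((-29.95 − 11.30 + 180) mod 360) − 180 = -41.25°.
Going west by 41.25° from +11.30° reaches -29.95° without touching 180°.

No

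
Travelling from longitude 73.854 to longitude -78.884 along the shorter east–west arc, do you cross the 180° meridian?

Signed shortest Δλ = ((-78.884 − 73.854 + 180) mod 360) − 180 = -152.738°.
Going west by 152.738° from +73.854° reaches -78.884° without touching 180°.

No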